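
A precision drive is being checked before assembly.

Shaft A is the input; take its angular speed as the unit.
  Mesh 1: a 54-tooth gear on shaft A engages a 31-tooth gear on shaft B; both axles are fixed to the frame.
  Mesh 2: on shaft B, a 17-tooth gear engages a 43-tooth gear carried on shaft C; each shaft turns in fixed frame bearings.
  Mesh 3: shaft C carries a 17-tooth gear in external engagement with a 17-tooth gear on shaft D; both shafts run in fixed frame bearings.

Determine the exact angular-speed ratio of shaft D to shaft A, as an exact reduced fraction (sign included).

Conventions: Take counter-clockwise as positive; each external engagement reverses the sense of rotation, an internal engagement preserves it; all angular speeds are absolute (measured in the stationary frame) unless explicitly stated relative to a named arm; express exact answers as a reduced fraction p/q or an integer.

class = fixed-axis compound train [3 meshes; 3 ratios multiply, 3 sense flips]
mesh 1 [54T→31T]: running ratio 54/31, sense −
mesh 2 [17T→43T]: running ratio 918/1333, sense +
mesh 3 [17T→17T]: running ratio 918/1333, sense −
ω_out/ω_in = -918/1333

-918/1333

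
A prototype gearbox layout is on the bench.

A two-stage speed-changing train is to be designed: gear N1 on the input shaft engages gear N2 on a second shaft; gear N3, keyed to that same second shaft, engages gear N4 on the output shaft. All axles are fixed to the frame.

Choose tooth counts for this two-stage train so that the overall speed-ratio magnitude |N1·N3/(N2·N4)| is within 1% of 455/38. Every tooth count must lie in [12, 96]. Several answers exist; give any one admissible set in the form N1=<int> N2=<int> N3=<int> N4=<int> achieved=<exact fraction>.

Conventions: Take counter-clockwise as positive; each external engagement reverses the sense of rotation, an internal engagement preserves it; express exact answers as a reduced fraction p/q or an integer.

N1=30 N2=12 N3=91 N4=19 achieved=455/38

2-stage fixed-axis compound train for ratio 455/38
target = 455/38 in lowest terms: an exact hit needs N1·N3 = k·455 and N2·N4 = k·38 for one integer k, every count in [12, 96]; additionally prefer no 1:1 stage (N1 ≠ N2, N3 ≠ N4)
k = 1…5: no 1:1-free in-range split of k·455 and k·38 into factor pairs; take k = 6
k = 6: N1·N3 = 2730 = 30·91, N2·N4 = 228 = 12·19
achieved = 30·91/(12·19) = 455/38; |achieved − target| = 0 ≤ 91/760 ✓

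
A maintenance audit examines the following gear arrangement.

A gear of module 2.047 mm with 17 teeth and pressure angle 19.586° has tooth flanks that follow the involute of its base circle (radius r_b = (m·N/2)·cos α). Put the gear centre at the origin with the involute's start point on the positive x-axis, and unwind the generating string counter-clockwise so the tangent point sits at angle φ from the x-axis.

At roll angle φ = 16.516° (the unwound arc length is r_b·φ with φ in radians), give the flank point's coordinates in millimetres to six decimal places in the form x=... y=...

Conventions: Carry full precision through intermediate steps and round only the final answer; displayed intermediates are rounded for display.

class = single-mesh tooth geometry [base-circle involute, m = 2.047, 17T]
pitch radius r_p = m·N/2 = 2.047·17/2 = 17.399500
base radius r_b = r_p·cos α = 17.399500·cos 19.586° = 16.392754
roll angle φ = 16.516° = 0.28825858 rad
x = r_b·(cos φ + φ·sin φ) = 17.059733
y = r_b·(sin φ − φ·cos φ) = 0.129797

x=17.059733 y=0.129797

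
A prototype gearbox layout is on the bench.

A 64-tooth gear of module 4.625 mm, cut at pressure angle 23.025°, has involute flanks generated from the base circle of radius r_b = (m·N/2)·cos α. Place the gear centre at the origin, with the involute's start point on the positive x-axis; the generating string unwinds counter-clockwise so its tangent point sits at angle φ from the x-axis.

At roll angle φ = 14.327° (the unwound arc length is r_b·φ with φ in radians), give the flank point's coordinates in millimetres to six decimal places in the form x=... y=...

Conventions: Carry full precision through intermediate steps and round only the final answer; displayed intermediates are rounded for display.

x=140.401501 y=0.705450

recognized (one wheel, involute flank): single-mesh tooth geometry, m = 4.625, N = 64
pitch radius r_p = m·N/2 = 4.625·64/2 = 148.000000
base radius r_b = r_p·cos α = 148.000000·cos 23.025° = 136.209473
roll angle φ = 14.327° = 0.25005332 rad
x = r_b·(cos φ + φ·sin φ) = 140.401501
y = r_b·(sin φ − φ·cos φ) = 0.705450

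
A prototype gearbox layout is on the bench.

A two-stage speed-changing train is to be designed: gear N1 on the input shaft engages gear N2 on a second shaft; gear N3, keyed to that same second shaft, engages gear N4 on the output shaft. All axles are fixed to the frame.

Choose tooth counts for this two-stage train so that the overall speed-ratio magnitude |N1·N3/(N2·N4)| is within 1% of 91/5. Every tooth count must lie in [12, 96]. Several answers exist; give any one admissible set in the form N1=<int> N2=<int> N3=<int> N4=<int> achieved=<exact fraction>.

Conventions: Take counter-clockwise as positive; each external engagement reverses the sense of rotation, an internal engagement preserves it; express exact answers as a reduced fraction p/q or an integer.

N1=36 N2=12 N3=91 N4=15 achieved=91/5

topology: fixed-axis compound train — 2 stages, target 91/5
target = 91/5 in lowest terms: an exact hit needs N1·N3 = k·91 and N2·N4 = k·5 for one integer k, every count in [12, 96]; additionally prefer no 1:1 stage (N1 ≠ N2, N3 ≠ N4)
k = 1…35: no 1:1-free in-range split of k·91 and k·5 into factor pairs; take k = 36
k = 36: N1·N3 = 3276 = 36·91, N2·N4 = 180 = 12·15
achieved = 36·91/(12·15) = 91/5; |achieved − target| = 0 ≤ 91/500 ✓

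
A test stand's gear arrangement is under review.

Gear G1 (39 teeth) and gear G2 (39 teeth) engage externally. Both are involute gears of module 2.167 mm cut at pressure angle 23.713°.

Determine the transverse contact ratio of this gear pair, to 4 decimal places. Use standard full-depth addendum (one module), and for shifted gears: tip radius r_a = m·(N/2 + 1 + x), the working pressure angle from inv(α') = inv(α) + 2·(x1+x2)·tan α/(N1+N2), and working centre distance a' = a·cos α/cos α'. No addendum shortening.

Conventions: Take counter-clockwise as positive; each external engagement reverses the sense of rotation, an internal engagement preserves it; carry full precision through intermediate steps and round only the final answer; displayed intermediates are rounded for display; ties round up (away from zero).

1.5524

single-mesh involute tooth geometry (39T engaging 39T at module 2.167)
base radii: r_b1 = 38.688842, r_b2 = 38.688842
tip radii: r_a1 = 44.423500, r_a2 = 44.423500
no profile shift: α' = α, a' = a
action lengths: √(r_a1²−r_b1²) = 21.831649, √(r_a2²−r_b2²) = 21.831649
base pitch p_b = π·m·cos α = 6.233055
CR = (21.831649 + 21.831649 − 84.513000·sin 23.71300°)/6.233055 = 1.552357
contact ratio ≈ 1.5524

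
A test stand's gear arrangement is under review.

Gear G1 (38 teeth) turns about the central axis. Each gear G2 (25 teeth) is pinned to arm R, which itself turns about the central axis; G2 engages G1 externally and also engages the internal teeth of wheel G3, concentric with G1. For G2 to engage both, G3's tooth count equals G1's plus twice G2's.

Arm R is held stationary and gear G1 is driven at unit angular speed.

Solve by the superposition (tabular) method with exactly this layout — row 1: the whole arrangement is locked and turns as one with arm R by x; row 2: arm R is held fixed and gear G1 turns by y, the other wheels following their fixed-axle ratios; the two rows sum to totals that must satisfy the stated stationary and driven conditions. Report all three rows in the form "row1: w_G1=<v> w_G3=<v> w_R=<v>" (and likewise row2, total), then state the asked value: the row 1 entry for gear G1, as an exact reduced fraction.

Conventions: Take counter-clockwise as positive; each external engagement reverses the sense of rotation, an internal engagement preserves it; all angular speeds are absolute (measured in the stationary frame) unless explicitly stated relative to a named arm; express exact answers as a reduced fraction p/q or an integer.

recognized (axles ride arm R): planetary set, 38/25/88 teeth
row 1 — lock + rotate with arm: ω_sun = ω_ring = ω_arm = x
row 2 (arm held, sun turns y): ω_ring = −(38/88)·y, ω_arm = 0
boundary: total ω_arm = x = 0 and total ω_sun = x + y = 1  ⇒  y = 1, x = 0
row 2 ring = −(38/88)·1 = -19/44
totals (row 1 + row 2): sun 0 + 1 = 1, ring 0 + (-19/44) = -19/44, arm 0 + 0 = 0
asked cell (row1, sun) = 0

row1: w_G1=0 w_G3=0 w_R=0
row2: w_G1=1 w_G3=-19/44 w_R=0
total: w_G1=1 w_G3=-19/44 w_R=0
asked value: 0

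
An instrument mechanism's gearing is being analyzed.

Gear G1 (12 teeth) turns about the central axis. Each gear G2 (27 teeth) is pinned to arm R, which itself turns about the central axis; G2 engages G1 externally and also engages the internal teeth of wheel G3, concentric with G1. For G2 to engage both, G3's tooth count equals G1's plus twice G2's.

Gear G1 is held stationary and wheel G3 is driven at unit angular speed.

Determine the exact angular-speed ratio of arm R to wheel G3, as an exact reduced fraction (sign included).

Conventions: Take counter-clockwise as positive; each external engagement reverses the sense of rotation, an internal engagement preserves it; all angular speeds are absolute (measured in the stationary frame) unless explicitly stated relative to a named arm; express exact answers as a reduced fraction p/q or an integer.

planetary set (12T centre, 27T on arm, 66T internal) — Willis relation
ring teeth: 12 + 2·27 = 66
12(ω_sun−ω_arm) = −66(ω_ring−ω_arm),  ω_sun = 0, ω_ring = 1
12(0−ω_arm) = −66(1−ω_arm)  ⇒  78·ω_arm = 66  ⇒  ω_arm = 11/13
ω_out/ω_in = 11/13

11/13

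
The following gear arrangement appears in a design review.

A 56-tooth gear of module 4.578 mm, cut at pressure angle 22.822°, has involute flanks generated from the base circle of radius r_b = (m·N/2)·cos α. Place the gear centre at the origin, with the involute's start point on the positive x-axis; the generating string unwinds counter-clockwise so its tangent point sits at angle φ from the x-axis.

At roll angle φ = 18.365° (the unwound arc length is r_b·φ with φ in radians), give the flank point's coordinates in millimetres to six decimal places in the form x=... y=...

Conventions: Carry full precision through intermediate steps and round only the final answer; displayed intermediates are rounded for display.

x=124.063298 y=1.283646

class = single-mesh tooth geometry [base-circle involute, m = 4.578, 56T]
pitch radius r_p = m·N/2 = 4.578·56/2 = 128.184000
base radius r_b = r_p·cos α = 128.184000·cos 22.822° = 118.149024
roll angle φ = 18.365° = 0.32052972 rad
x = r_b·(cos φ + φ·sin φ) = 124.063298
y = r_b·(sin φ − φ·cos φ) = 1.283646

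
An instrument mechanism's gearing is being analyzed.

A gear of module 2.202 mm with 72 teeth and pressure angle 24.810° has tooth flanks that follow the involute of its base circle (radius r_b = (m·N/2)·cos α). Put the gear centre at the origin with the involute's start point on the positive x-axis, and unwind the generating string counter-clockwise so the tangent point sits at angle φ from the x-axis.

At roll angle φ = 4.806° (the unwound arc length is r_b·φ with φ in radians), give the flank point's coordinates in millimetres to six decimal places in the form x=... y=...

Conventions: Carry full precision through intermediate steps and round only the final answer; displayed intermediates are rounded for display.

x=72.208224 y=0.014146

topology: single-mesh involute geometry — m = 2.202, N = 72
pitch radius r_p = m·N/2 = 2.202·72/2 = 79.272000
base radius r_b = r_p·cos α = 79.272000·cos 24.810° = 71.955532
roll angle φ = 4.806° = 0.08388052 rad
x = r_b·(cos φ + φ·sin φ) = 72.208224
y = r_b·(sin φ − φ·cos φ) = 0.014146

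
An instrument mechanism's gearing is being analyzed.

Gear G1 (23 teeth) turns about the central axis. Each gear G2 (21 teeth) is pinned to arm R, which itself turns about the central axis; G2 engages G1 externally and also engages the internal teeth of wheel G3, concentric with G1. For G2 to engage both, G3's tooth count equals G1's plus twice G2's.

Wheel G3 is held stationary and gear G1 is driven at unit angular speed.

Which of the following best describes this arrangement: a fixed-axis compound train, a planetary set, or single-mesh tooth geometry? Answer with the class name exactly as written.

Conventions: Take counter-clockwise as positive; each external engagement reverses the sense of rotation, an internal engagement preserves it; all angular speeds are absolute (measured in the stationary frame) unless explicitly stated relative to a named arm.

planetary set

class = planetary set [G3 = 23+2·21 = 65; Willis about the carrier]
classification: planetary set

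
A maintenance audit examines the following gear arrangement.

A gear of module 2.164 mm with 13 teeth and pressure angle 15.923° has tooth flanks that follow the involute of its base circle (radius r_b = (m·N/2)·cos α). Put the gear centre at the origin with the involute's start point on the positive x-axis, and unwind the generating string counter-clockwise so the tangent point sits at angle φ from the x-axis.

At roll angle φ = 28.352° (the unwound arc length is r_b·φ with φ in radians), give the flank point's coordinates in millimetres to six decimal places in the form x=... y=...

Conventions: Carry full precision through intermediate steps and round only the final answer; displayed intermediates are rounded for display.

topology: single-mesh involute geometry — m = 2.164, N = 13
pitch radius r_p = m·N/2 = 2.164·13/2 = 14.066000
base radius r_b = r_p·cos α = 14.066000·cos 15.923° = 13.526305
roll angle φ = 28.352° = 0.49483575 rad
x = r_b·(cos φ + φ·sin φ) = 15.082342
y = r_b·(sin φ − φ·cos φ) = 0.533052

x=15.082342 y=0.533052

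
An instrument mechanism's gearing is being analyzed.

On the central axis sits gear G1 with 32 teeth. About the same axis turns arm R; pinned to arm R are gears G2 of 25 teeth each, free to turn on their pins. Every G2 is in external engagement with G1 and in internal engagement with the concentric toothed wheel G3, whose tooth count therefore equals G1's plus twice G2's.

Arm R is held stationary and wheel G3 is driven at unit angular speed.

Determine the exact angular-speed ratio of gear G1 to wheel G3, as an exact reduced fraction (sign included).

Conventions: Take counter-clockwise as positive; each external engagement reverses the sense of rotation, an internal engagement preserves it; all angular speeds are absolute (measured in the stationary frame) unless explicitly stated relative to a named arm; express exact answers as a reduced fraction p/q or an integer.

class = planetary set [G3 = 32+2·25 = 82; Willis about the carrier]
ring teeth: 32 + 2·25 = 82
32(ω_sun−ω_arm) = −82(ω_ring−ω_arm),  ω_arm = 0, ω_ring = 1
ω_sun = 0 − (82/32)(1−0) = -41/16
ω_out/ω_in = -41/16

-41/16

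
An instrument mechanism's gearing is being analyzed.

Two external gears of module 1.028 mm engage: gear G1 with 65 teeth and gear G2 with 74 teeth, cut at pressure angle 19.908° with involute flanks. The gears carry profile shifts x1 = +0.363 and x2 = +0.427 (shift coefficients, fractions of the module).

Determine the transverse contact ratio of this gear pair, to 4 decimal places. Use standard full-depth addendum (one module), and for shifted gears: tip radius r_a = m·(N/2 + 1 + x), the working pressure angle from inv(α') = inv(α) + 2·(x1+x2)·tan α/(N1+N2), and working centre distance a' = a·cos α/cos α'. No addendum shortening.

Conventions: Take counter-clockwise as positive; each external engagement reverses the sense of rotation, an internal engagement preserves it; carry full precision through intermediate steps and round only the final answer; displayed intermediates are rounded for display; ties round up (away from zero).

topology: single-mesh involute geometry — m = 1.028, 65T/74T pair
base radii: r_b1 = 31.413438, r_b2 = 35.762991
tip radii: r_a1 = 34.811164, r_a2 = 39.502956
inv(α') = inv(19.908°) + 2·(+0.363+0.427)·tan α/(65+74) = 0.01880929  ⇒  α' = 21.55325°
a' = a·cos α / cos α' = 71.4460·cos 19.908°/cos 21.55325° = 72.226775
action lengths: √(r_a1²−r_b1²) = 15.000435, √(r_a2²−r_b2²) = 16.777723
base pitch p_b = π·m·cos α = 3.036561
CR = (15.000435 + 16.777723 − 72.226775·sin 21.55325°)/3.036561 = 1.727122
contact ratio ≈ 1.7271

1.7271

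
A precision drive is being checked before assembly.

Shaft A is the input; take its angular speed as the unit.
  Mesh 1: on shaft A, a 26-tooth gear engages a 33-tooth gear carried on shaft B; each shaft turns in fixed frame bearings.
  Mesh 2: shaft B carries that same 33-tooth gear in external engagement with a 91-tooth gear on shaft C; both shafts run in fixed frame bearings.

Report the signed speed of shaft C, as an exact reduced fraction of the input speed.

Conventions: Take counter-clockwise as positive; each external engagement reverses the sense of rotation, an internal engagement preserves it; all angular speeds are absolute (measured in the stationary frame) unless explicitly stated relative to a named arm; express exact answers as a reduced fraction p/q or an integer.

2/7

2-mesh fixed-axis compound train (all bearings frame-fixed)
mesh 1 [26T→33T]: |ω|/ω_in = 1×26/33 = 26/33, sense flips to −
mesh 2 [33T→91T]: |ω|/ω_in = (26/33)×33/91 = 2/7, sense flips to +
signed output speed (× input speed) = 2/7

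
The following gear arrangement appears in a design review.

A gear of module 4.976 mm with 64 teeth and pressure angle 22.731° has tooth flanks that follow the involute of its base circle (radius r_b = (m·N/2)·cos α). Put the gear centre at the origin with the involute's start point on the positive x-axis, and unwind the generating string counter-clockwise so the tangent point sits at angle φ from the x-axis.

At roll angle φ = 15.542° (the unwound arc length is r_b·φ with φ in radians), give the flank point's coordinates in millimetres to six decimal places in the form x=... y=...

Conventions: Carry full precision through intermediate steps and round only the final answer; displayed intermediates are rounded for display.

x=152.168575 y=0.969949

single-mesh involute tooth geometry (64T wheel at module 4.976)
pitch radius r_p = m·N/2 = 4.976·64/2 = 159.232000
base radius r_b = r_p·cos α = 159.232000·cos 22.731° = 146.864317
roll angle φ = 15.542° = 0.27125907 rad
x = r_b·(cos φ + φ·sin φ) = 152.168575
y = r_b·(sin φ − φ·cos φ) = 0.969949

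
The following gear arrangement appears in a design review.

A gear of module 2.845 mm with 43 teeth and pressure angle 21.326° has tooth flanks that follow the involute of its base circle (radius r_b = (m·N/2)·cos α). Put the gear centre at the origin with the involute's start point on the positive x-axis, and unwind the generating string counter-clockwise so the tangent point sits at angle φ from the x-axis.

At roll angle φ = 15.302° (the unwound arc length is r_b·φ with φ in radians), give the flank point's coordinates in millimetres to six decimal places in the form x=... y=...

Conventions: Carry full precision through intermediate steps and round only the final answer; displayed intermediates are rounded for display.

class = single-mesh tooth geometry [base-circle involute, m = 2.845, 43T]
pitch radius r_p = m·N/2 = 2.845·43/2 = 61.167500
base radius r_b = r_p·cos α = 61.167500·cos 21.326° = 56.979135
roll angle φ = 15.302° = 0.26707028 rad
x = r_b·(cos φ + φ·sin φ) = 58.975105
y = r_b·(sin φ − φ·cos φ) = 0.359228

x=58.975105 y=0.359228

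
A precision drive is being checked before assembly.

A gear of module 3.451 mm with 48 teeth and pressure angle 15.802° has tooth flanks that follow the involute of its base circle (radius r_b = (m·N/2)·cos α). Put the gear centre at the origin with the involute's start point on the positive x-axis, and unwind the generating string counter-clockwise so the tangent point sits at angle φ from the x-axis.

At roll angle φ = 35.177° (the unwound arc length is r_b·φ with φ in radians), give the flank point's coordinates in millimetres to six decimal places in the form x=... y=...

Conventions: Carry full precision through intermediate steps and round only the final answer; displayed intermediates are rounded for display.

topology: single-mesh involute geometry — m = 3.451, N = 48
pitch radius r_p = m·N/2 = 3.451·48/2 = 82.824000
base radius r_b = r_p·cos α = 82.824000·cos 15.802° = 79.693956
roll angle φ = 35.177° = 0.61395447 rad
x = r_b·(cos φ + φ·sin φ) = 93.327839
y = r_b·(sin φ − φ·cos φ) = 5.919066

x=93.327839 y=5.919066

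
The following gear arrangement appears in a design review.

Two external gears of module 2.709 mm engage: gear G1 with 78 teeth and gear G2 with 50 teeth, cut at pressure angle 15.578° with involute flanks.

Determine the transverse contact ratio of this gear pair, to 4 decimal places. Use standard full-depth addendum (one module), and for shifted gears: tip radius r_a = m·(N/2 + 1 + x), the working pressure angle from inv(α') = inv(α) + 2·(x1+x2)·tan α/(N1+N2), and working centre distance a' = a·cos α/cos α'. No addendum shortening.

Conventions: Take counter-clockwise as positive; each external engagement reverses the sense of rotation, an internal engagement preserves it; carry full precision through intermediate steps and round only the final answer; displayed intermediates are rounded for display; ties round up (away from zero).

2.0987

class = single-mesh tooth geometry [involute pair 78T × 50T, m = 2.709]
base radii: r_b1 = 101.769990, r_b2 = 65.237173
tip radii: r_a1 = 108.360000, r_a2 = 70.434000
no profile shift: α' = α, a' = a
action lengths: √(r_a1²−r_b1²) = 37.212346, √(r_a2²−r_b2²) = 26.552958
base pitch p_b = π·m·cos α = 8.197945
CR = (37.212346 + 26.552958 − 173.376000·sin 15.57800°)/8.197945 = 2.098719
contact ratio ≈ 2.0987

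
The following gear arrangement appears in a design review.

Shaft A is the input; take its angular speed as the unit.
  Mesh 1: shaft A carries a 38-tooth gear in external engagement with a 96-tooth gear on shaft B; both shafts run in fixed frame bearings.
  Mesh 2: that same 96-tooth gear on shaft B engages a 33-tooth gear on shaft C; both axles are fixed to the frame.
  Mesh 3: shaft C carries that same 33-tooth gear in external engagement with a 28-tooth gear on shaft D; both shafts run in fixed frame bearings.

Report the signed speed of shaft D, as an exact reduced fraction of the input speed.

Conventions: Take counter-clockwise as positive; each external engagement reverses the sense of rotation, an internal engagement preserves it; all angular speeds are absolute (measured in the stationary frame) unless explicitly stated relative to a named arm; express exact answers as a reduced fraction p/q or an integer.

3-mesh fixed-axis compound train (all bearings frame-fixed)
mesh 1 [38T→96T]: |ω|/ω_in = 1×38/96 = 19/48, sense flips to −
mesh 2 [96T→33T]: |ω|/ω_in = (19/48)×96/33 = 38/33, sense flips to +
mesh 3 [33T→28T]: |ω|/ω_in = (38/33)×33/28 = 19/14, sense flips to −
signed output speed (× input speed) = -19/14

-19/14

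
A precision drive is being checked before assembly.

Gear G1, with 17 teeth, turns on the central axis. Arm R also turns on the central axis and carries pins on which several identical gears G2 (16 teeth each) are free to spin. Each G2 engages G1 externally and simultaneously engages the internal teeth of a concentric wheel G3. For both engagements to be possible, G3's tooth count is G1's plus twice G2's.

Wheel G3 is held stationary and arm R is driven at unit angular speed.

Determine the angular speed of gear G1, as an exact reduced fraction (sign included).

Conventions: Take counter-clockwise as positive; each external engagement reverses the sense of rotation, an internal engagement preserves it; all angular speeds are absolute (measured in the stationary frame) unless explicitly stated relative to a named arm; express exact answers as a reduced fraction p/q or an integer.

planetary set (17T centre, 16T on arm, 49T internal) — Willis relation
ring teeth: 17 + 2·16 = 49
17(ω_sun−ω_arm) = −49(ω_ring−ω_arm),  ω_ring = 0, ω_arm = 1
ω_sun = 1 − (49/17)(0−1) = 66/17
exact speed ratio = 66/17

66/17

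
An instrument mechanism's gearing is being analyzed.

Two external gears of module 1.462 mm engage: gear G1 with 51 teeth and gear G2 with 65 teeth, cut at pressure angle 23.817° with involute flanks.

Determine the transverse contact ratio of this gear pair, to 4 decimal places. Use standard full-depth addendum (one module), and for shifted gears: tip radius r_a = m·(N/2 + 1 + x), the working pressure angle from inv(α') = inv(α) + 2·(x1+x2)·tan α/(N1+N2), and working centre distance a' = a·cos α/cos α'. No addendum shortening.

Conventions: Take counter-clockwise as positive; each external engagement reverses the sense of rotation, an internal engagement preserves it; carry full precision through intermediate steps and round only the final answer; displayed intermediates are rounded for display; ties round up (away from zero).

recognized (one external pair, fixed centres): single-mesh tooth geometry, m = 1.462, N1 = 51, N2 = 65
base radii: r_b1 = 34.106146, r_b2 = 43.468618
tip radii: r_a1 = 38.743000, r_a2 = 48.977000
no profile shift: α' = α, a' = a
action lengths: √(r_a1²−r_b1²) = 18.379087, √(r_a2²−r_b2²) = 22.566032
base pitch p_b = π·m·cos α = 4.201867
CR = (18.379087 + 22.566032 − 84.796000·sin 23.81700°)/4.201867 = 1.595261
contact ratio ≈ 1.5953

1.5953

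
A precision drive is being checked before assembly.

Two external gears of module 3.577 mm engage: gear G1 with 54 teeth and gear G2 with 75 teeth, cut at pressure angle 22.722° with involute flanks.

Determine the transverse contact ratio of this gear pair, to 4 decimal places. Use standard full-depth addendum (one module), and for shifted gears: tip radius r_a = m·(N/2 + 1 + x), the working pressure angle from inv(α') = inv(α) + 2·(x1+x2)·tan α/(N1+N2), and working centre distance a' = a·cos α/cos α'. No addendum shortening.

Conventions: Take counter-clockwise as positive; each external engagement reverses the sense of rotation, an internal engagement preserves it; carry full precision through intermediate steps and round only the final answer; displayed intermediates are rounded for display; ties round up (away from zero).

topology: single-mesh involute geometry — m = 3.577, 54T/75T pair
base radii: r_b1 = 89.083489, r_b2 = 123.727068
tip radii: r_a1 = 100.156000, r_a2 = 137.714500
no profile shift: α' = α, a' = a
action lengths: √(r_a1²−r_b1²) = 45.775063, √(r_a2²−r_b2²) = 60.472276
base pitch p_b = π·m·cos α = 10.365335
CR = (45.775063 + 60.472276 − 230.716500·sin 22.72200°)/10.365335 = 1.652694
contact ratio ≈ 1.6527

1.6527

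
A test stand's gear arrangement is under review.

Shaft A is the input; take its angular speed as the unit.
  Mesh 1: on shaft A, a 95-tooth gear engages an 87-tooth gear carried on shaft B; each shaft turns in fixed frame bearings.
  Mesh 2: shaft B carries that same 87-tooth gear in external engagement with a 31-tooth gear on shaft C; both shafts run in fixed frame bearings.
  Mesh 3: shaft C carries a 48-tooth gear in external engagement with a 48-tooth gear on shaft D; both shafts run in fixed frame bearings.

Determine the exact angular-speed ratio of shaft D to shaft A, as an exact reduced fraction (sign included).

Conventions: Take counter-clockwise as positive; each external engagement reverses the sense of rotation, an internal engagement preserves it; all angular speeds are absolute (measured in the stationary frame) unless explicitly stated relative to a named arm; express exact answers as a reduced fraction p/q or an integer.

class = fixed-axis compound train [3 meshes; 3 ratios multiply, 3 sense flips]
mesh 1 [95T→87T]: running ratio 95/87, sense −
mesh 2 [87T→31T]: running ratio 95/31, sense +
mesh 3 [48T→48T]: running ratio 95/31, sense −
ω_out/ω_in = -95/31

-95/31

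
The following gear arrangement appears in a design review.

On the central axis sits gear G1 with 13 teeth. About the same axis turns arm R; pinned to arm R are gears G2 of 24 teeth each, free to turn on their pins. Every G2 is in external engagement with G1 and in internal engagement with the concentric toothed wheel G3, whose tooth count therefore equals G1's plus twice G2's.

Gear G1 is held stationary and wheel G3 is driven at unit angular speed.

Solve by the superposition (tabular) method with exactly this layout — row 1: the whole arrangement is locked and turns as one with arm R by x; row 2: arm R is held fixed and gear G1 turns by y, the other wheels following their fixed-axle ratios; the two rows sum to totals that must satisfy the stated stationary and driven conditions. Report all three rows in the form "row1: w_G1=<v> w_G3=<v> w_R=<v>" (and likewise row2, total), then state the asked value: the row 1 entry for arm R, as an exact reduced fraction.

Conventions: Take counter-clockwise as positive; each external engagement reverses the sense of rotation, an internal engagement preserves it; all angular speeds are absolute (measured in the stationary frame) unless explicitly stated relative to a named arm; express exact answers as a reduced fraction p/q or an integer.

planetary set (13T centre, 24T on arm, 61T internal) — Willis relation
row 1: whole set turns with the arm by x
row 2 (arm held, sun turns y): ω_ring = −(13/61)·y, ω_arm = 0
boundary: total ω_sun = x + y = 0 and total ω_ring = x − (13/61)·y = 1  ⇒  y = -61/74, x = 61/74
row 2 ring = −(13/61)·(-61/74) = 13/74
totals (row 1 + row 2): sun 61/74 + (-61/74) = 0, ring 61/74 + 13/74 = 1, arm 61/74 + 0 = 61/74
asked cell (row1, arm) = 61/74

row1: w_G1=61/74 w_G3=61/74 w_R=61/74
row2: w_G1=-61/74 w_G3=13/74 w_R=0
total: w_G1=0 w_G3=1 w_R=61/74
asked value: 61/74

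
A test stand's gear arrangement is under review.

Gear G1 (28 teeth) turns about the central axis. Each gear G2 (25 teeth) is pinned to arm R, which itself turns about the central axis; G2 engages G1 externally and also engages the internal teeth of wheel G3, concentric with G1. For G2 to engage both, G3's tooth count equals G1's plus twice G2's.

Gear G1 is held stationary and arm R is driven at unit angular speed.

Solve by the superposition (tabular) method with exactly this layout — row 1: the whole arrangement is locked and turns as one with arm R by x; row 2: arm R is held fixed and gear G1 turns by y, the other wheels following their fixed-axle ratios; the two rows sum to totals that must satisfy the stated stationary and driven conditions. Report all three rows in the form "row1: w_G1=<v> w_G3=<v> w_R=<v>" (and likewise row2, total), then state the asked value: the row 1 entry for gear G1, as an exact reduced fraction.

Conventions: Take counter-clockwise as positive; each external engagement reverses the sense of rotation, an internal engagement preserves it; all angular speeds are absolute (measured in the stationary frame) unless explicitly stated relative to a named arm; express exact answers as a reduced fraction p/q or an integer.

planetary set (28T centre, 25T on arm, 78T internal) — Willis relation
row 1 — lock + rotate with arm: ω_sun = ω_ring = ω_arm = x
row 2: sun turns y, ring = −(28/78)·y, arm 0
boundary: total ω_sun = x + y = 0 and total ω_arm = x = 1  ⇒  y = -1, x = 1
row 2 ring = −(28/78)·(-1) = 14/39
totals (row 1 + row 2): sun 1 + (-1) = 0, ring 1 + 14/39 = 53/39, arm 1 + 0 = 1
asked cell (row1, sun) = 1

row1: w_G1=1 w_G3=1 w_R=1
row2: w_G1=-1 w_G3=14/39 w_R=0
total: w_G1=0 w_G3=53/39 w_R=1
asked value: 1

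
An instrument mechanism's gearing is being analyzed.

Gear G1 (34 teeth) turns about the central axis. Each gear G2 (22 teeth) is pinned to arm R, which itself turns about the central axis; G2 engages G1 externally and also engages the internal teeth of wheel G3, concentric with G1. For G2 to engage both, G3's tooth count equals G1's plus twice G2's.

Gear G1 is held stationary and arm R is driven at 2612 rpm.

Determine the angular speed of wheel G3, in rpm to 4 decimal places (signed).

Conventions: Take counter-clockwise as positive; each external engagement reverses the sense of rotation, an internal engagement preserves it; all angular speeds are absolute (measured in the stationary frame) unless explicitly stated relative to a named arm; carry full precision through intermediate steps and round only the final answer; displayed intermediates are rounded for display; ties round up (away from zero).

topology: planetary set — G1 34T / G2 22T / G3 78T, arm = carrier (Willis)
normalise by the input: solve with ω_arm = 1, then scale by 2612 rpm
ring teeth: 34 + 2·22 = 78
34(ω_sun−ω_arm) = −78(ω_ring−ω_arm),  ω_sun = 0, ω_arm = 1
ω_ring = 1 − (34/78)(0−1) = 56/39
scale: ω_ring = 56/39 × 2612 rpm = +3750.5641 rpm

+3750.5641 rpm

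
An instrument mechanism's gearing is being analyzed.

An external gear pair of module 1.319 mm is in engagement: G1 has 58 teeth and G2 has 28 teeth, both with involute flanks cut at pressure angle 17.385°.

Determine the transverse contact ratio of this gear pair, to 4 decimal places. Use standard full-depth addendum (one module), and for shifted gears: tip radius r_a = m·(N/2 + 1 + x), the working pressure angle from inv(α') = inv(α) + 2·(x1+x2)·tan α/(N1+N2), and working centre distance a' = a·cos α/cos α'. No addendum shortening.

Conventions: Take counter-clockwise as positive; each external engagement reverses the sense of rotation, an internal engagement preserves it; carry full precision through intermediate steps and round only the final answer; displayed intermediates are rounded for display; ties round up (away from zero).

topology: single-mesh involute geometry — m = 1.319, 58T/28T pair
base radii: r_b1 = 36.503640, r_b2 = 17.622447
tip radii: r_a1 = 39.570000, r_a2 = 19.785000
no profile shift: α' = α, a' = a
action lengths: √(r_a1²−r_b1²) = 15.273151, √(r_a2²−r_b2²) = 8.994197
base pitch p_b = π·m·cos α = 3.954468
CR = (15.273151 + 8.994197 − 56.717000·sin 17.38500°)/3.954468 = 1.851279
contact ratio ≈ 1.8513

1.8513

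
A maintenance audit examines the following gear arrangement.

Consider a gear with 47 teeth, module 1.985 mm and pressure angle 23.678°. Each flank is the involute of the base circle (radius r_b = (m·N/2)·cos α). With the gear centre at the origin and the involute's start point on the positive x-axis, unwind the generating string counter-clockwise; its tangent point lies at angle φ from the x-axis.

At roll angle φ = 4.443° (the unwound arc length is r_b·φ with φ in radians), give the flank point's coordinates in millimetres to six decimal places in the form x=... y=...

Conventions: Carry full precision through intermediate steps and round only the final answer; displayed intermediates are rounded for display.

x=42.848818 y=0.006636

class = single-mesh tooth geometry [base-circle involute, m = 1.985, 47T]
pitch radius r_p = m·N/2 = 1.985·47/2 = 46.647500
base radius r_b = r_p·cos α = 46.647500·cos 23.678° = 42.720567
roll angle φ = 4.443° = 0.07754498 rad
x = r_b·(cos φ + φ·sin φ) = 42.848818
y = r_b·(sin φ − φ·cos φ) = 0.006636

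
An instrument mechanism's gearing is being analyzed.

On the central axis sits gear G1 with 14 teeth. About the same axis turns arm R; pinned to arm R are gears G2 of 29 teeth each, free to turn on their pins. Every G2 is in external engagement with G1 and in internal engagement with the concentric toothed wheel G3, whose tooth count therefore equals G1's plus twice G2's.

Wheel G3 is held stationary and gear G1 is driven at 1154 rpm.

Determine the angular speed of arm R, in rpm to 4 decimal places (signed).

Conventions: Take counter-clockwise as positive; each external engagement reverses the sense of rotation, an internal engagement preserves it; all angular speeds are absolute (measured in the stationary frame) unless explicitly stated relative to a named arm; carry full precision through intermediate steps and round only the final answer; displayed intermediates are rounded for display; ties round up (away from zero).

class = planetary set [G3 = 14+2·29 = 72; Willis about the carrier]
normalise by the input: solve with ω_sun = 1, then scale by 1154 rpm
ring teeth: 14 + 2·29 = 72
14(ω_sun−ω_arm) = −72(ω_ring−ω_arm),  ω_ring = 0, ω_sun = 1
14(1−ω_arm) = −72(0−ω_arm)  ⇒  86·ω_arm = 14  ⇒  ω_arm = 7/43
scale: ω_arm = 7/43 × 1154 rpm = +187.8605 rpm

+187.8605 rpm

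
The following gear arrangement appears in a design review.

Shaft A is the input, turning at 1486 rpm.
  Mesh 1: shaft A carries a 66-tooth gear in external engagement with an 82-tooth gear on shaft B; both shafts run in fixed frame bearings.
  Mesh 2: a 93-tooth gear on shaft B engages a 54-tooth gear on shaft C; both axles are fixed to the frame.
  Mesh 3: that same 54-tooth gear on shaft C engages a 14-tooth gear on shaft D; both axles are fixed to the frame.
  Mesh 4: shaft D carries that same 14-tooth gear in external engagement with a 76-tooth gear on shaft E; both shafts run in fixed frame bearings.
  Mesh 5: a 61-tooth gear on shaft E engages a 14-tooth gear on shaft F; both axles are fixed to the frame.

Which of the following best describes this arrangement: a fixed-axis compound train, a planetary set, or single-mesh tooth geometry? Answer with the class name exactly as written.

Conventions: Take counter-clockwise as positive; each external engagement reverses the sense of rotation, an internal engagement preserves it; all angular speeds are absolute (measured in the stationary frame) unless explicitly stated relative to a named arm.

topology: fixed-axis compound train — 5 meshes, A→F
classification: fixed-axis compound train

fixed-axis compound train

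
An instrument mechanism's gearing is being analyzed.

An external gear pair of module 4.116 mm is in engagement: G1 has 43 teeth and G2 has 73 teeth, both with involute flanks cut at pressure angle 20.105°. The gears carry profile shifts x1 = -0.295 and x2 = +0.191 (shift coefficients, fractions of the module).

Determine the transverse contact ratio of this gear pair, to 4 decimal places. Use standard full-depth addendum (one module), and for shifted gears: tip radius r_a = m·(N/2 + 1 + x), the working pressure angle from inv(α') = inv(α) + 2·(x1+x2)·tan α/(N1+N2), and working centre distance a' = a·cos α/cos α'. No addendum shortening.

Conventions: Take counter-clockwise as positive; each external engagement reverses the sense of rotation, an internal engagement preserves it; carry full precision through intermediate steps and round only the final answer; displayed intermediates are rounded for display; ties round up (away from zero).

1.7931

single-mesh involute tooth geometry (43T engaging 73T at module 4.116)
base radii: r_b1 = 83.101552, r_b2 = 141.079380
tip radii: r_a1 = 91.395780, r_a2 = 155.136156
inv(α') = inv(20.105°) + 2·(-0.295+0.191)·tan α/(43+73) = 0.01449218  ⇒  α' = 19.81997°
a' = a·cos α / cos α' = 238.7280·cos 20.105°/cos 19.81997° = 238.297014
action lengths: √(r_a1²−r_b1²) = 38.043667, √(r_a2²−r_b2²) = 64.527788
base pitch p_b = π·m·cos α = 12.142848
CR = (38.043667 + 64.527788 − 238.297014·sin 19.81997°)/12.142848 = 1.793079
contact ratio ≈ 1.7931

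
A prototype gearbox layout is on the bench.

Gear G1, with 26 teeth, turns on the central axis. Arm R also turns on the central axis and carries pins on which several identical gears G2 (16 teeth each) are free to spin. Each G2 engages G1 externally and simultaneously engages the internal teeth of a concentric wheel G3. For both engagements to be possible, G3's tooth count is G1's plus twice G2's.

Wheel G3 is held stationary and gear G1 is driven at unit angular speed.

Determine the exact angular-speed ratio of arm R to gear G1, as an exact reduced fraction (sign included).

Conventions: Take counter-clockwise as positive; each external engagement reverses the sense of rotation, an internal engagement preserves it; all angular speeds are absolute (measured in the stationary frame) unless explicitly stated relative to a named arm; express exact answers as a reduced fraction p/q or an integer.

13/42

recognized (axles ride arm R): planetary set, 26/16/58 teeth
ring teeth: 26 + 2·16 = 58
26(ω_sun−ω_arm) = −58(ω_ring−ω_arm),  ω_ring = 0, ω_sun = 1
26(1−ω_arm) = −58(0−ω_arm)  ⇒  84·ω_arm = 26  ⇒  ω_arm = 13/42
ω_out/ω_in = 13/42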